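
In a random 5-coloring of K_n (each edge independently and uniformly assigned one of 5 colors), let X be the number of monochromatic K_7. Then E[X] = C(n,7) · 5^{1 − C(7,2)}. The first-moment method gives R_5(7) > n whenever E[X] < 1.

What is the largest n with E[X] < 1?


We need C(n, 7) · 5^{1 − 21} < 1, i.e. C(n, 7) < 5^{21 − 1} = 95367431640625.
Check values of n near the boundary:
  n = 335: C(335, 7) = 88202498238195; 88202498238195 < 95367431640625? YES
  n = 336: C(336, 7) = 90079147136880; 90079147136880 < 95367431640625? YES
  n = 337: C(337, 7) = 91989916924632; 91989916924632 < 95367431640625? YES
  n = 338: C(338, 7) = 93935323022736; 93935323022736 < 95367431640625? YES
  n = 339: C(339, 7) = 95915887062372; 95915887062372 < 95367431640625? NO
The largest n with C(n, 7) < 95367431640625 is n = 338 (where E[X] = 93935323022736/95367431640625 ≈ 0.984983). Hence R_5(7) > 338, i.e. R_5(7) ≥ 339.

Largest n = 338; hence R_5(7) > 338.


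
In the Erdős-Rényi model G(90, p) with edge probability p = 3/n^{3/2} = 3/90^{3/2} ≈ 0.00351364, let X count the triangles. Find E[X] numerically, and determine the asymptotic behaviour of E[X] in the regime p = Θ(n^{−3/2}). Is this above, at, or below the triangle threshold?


Number of potential triangles: C(90, 3) = 117480.
Each occurs with probability p³ ≈ (0.00351364)³ ≈ 4.33782944e-08.
By linearity: E[X] = C(90, 3)·p³ ≈ 117480 · 4.33782944e-08 ≈ 0.005096.
Since α = 3/2 > 1, p = c/n^{3/2} = o(1/n) is below the triangle threshold p ~ 1/n. Asymptotically E[X] ~ (c³/6)·n^{3(1−α)} = (3³/6)·n^{-1.5} → 0, so by Markov's inequality G has no triangles w.h.p.

E[X] ≈ 0.005096; in regime p = Θ(1/n^{3/2}) E[X] tends to 0 (below the triangle threshold p ~ 1/n).


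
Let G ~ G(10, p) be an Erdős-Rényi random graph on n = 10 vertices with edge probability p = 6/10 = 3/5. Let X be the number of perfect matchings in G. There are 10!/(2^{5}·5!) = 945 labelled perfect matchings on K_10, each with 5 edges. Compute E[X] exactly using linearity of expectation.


K_10 has 10!/(2^{5}·5!) = 945 labelled perfect matchings.
For each such perfect matching H, let X_H = 1 if all 5 edges of H are present in G. Then P[X_H = 1] = p^{5} = (3/5)^{5} = 243/3125.
Summing the indicators: E[X] = Σ_H E[X_H] = 945 · p^{5} = 945 · 243/3125 = 45927/625.
Numerically: E[X] ≈ 73.48.

E[X] = 945 · (3/5)^{5} = 45927/625 ≈ 73.48.


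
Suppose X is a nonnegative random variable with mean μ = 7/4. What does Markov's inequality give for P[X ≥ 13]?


μ = E[X] = 7/4, a = 13.
Markov: P[X ≥ 13] ≤ μ/a = (7/4)/13 = 7/52.
Numerically: ≈ 0.135.
(Since a = 13 > μ = 1.750, the bound 7/52 is < 1 and informative.)

P[X ≥ 13] ≤ 7/52 ≈ 0.135.


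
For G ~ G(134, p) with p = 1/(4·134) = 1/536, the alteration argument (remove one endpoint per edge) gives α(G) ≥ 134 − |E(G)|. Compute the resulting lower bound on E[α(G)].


E[|E(G)|] = C(134, 2)·p = 8911 · (1/536) = 133/8.
E[α(G)] ≥ n − E[|E(G)|] = 134 − 133/8 = 939/8.
Numerically: ≈ 117.37500.
(This is only a lower bound; the true E[α(G)] may be larger.)

E[α(G)] ≥ 939/8 ≈ 117.37500.


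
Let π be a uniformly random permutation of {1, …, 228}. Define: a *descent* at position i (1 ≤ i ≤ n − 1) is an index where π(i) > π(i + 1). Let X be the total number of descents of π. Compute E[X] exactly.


Write X = Σ X_I over i = 1, …, 227, with X_I the indicator of one descent.
There are 227 indicators.
For each fixed i, the pair (π(i), π(i+1)) is a uniformly random ordered pair of distinct values from {1, …, 228}; by symmetry P[π(i) > π(i+1)] = 1/2.
By linearity: E[X] = 227 · (1/2) = (228 − 1) · (1/2) = 227/2 ≈ 113.500000.

E[X] = 227/2 = 113.500000.


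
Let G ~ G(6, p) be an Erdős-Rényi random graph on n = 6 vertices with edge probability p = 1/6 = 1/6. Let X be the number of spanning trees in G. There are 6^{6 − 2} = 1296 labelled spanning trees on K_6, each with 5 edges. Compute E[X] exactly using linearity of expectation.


K_6 has 6^{6 − 2} = 1296 labelled spanning trees.
For each such spanning tree H, let X_H = 1 if all 5 edges of H are present in G. Then P[X_H = 1] = p^{5} = (1/6)^{5} = 1/7776.
By linearity of expectation: E[X] = Σ_H E[X_H] = 1296 · p^{5} = 1296 · 1/7776 = 1/6.
Numerically: E[X] ≈ 0.16667.

E[X] = 1296 · (1/6)^{5} = 1/6 ≈ 0.16667.


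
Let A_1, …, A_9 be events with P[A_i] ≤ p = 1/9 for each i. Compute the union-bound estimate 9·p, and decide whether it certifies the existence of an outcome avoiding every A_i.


Union bound: P[∪_{i=1}^{9} A_i] ≤ Σ_i P[A_i] ≤ 9·p = 9·(1/9) = 1.
Numerically: 1 ≈ 1.00000.
Is 1 < 1? NO.
Since the bound 1 is ≥ 1, the union bound is uninformative here; it does NOT by itself certify existence.

9·p = 1 ≈ 1.00000; existence NOT certified by the union bound.


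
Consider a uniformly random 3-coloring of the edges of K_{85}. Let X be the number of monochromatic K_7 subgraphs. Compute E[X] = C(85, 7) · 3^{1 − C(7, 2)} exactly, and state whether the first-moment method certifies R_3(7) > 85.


E[X] = C(85, 7) · 3^{1 − 21} = 4935847320 · 3^{−20} = 4935847320/3486784401.
As a reduced fraction: E[X] = 182809160/129140163 ≈ 1.4155872.
Is E[X] < 1? NO.
Since E[X] ≥ 1, the first-moment bound is inconclusive at n = 85; it does NOT by itself certify R_3(7) > 85.

E[X] = 182809160/129140163 ≈ 1.4155872; E[X] ≥ 1; first-moment method inconclusive here.


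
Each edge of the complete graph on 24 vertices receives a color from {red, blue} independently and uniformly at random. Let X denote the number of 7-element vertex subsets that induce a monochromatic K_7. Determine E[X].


Let X = Σ_S X_S over the C(24, 7) = 346104 subsets S of size 7, where X_S = 1 if the K_7 on S is monochromatic.
For a fixed S, the K_7 on S has C(7, 2) = 21 edges. P[all 21 edges red] = (1/2)^21, and likewise for blue, so P[monochromatic] = 2·(1/2)^21 = 2^{1 − 21} = 1/1048576.
By linearity of expectation: E[X] = C(24, 7) · 2^{1 − 21} = 346104 · 1/1048576 = 43263/131072.
Numerically: E[X] ≈ 0.330070.

E[X] = C(24,7)·2^(1−C(7,2)) = 43263/131072 ≈ 0.330070.


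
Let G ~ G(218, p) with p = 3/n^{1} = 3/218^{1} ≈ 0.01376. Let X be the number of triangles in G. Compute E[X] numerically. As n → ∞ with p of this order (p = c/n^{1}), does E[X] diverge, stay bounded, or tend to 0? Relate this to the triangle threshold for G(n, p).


Number of potential triangles: C(218, 3) = 1703016.
Each occurs with probability p³ ≈ (0.01376)³ ≈ 2.606119e-06.
By linearity: E[X] = C(218, 3)·p³ ≈ 1703016 · 2.606119e-06 ≈ 4.4383.
Here α = 1, so p = 3/n is exactly at the triangle threshold p ~ 1/n. Asymptotically E[X] → c³/6 = 3³/6 = 9/2 ≈ 4.5000, a bounded constant. In this regime the triangle count is asymptotically Poisson(c³/6).

E[X] ≈ 4.4383; in regime p = Θ(1/n^{1}) E[X] stays bounded (at the triangle threshold p ~ 1/n).


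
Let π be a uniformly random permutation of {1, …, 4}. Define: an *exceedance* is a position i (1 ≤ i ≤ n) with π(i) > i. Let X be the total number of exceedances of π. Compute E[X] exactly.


Write X = Σ_{i=1}^{4} X_i, where X_i = 1_{π(i) > i}.
For each fixed i, π(i) is uniform over {1, …, 4} (marginal of a uniform permutation), so P[π(i) > i] = (n − i)/n. Summing: Σ_{i=1}^{4} (n − i)/n = (0 + 1 + … + 3)/4 = 4(4 − 1)/(2·4) = (4 − 1)/2.
Hence E[X] = Σ_{i=1}^{4} (4 − i)/4 = 3/2 ≈ 1.500.

E[X] = 3/2 = 1.500.


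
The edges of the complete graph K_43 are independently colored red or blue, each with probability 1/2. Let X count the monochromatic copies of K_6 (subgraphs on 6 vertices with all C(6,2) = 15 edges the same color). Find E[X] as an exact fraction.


Let X = Σ_S X_S over the C(43, 6) = 6096454 subsets S of size 6, where X_S = 1 if the K_6 on S is monochromatic.
For a fixed S, the K_6 on S has C(6, 2) = 15 edges. P[all 15 edges red] = (1/2)^15, and likewise for blue, so P[monochromatic] = 2·(1/2)^15 = 2^{1 − 15} = 1/16384.
By linearity: E[X] = C(43, 6) · 2^{1 − 15} = 6096454 · 1/16384 = 3048227/8192.
Numerically: E[X] ≈ 372.098.

E[X] = C(43,6)·2^(1−C(6,2)) = 3048227/8192 ≈ 372.098.


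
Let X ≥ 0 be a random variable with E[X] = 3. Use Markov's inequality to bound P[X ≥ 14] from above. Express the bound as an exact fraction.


μ = E[X] = 3, a = 14.
Markov: P[X ≥ 14] ≤ μ/a = (3)/14 = 3/14.
Numerically: ≈ 0.21429.
(Since a = 14 > μ = 3.00000, the bound 3/14 is < 1 and informative.)

P[X ≥ 14] ≤ 3/14 ≈ 0.21429.


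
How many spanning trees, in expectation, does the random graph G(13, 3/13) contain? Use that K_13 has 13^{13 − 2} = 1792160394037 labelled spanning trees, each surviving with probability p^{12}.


K_13 has 13^{13 − 2} = 1792160394037 labelled spanning trees.
For each such spanning tree H, let X_H = 1 if all 12 edges of H are present in G. Then P[X_H = 1] = p^{12} = (3/13)^{12} = 531441/23298085122481.
Summing the indicators: E[X] = Σ_H E[X_H] = 1792160394037 · p^{12} = 1792160394037 · 531441/23298085122481 = 531441/13.
Numerically: E[X] ≈ 40880.1.

E[X] = 1792160394037 · (3/13)^{12} = 531441/13 ≈ 40880.1.


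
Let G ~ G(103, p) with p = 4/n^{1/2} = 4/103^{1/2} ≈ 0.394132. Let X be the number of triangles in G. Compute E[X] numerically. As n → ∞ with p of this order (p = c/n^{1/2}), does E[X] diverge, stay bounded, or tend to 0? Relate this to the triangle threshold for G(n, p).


Number of potential triangles: C(103, 3) = 176851.
Each occurs with probability p³ ≈ (0.394132)³ ≈ 6.12243435e-02.
By linearity: E[X] = C(103, 3)·p³ ≈ 176851 · 6.12243435e-02 ≈ 10827.586372.
Since α = 1/2 < 1, p = c/n^{1/2} ≫ 1/n is above the triangle threshold p ~ 1/n. Asymptotically E[X] ~ (c³/6)·n^{3(1−α)} = (4³/6)·n^{1.5} → ∞; triangles are abundant w.h.p.

E[X] ≈ 10827.586372; in regime p = Θ(1/n^{1/2}) E[X] diverges (above the triangle threshold p ~ 1/n).


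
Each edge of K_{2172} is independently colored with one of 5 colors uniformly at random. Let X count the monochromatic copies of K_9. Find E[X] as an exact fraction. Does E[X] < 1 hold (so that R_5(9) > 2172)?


E[X] = C(2172, 9) · 5^{1 − 36} = 2915866900084148060642020 · 5^{−35} = 2915866900084148060642020/2910383045673370361328125.
As a reduced fraction: E[X] = 583173380016829612128404/582076609134674072265625 ≈ 1.002.
Is E[X] < 1? NO.
Since E[X] ≥ 1, the first-moment bound is inconclusive at n = 2172; it does NOT by itself certify R_5(9) > 2172.

E[X] = 583173380016829612128404/582076609134674072265625 ≈ 1.002; E[X] ≥ 1; first-moment method inconclusive here.


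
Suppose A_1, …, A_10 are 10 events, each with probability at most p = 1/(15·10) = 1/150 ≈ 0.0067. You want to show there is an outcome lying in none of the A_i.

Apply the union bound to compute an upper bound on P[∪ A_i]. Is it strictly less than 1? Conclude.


Union bound: P[∪_{i=1}^{10} A_i] ≤ Σ_i P[A_i] ≤ 10·p = 10·(1/150) = 1/15.
Numerically: 1/15 ≈ 0.0667.
Is 1/15 < 1? YES.
Since P[∪ A_i] ≤ 1/15 < 1, the complement has P[∩ A_i^c] ≥ 1 − 1/15 = 14/15 > 0, so some outcome avoids every A_i.

10·p = 1/15 ≈ 0.0667; existence CERTIFIED by the union bound.


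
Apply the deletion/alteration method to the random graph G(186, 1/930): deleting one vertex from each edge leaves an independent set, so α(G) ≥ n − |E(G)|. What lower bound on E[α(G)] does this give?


E[|E(G)|] = C(186, 2)·p = 17205 · (1/930) = 37/2.
E[α(G)] ≥ n − E[|E(G)|] = 186 − 37/2 = 335/2.
Numerically: ≈ 167.500.
(This is only a lower bound; the true E[α(G)] may be larger.)

E[α(G)] ≥ 335/2 ≈ 167.500.


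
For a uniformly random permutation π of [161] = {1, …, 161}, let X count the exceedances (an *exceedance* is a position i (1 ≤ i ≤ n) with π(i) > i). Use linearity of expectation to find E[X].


Write X = Σ_{i=1}^{161} X_i, where X_i = 1_{π(i) > i}.
For each fixed i, π(i) is uniform over {1, …, 161} (marginal of a uniform permutation), so P[π(i) > i] = (n − i)/n. Summing: Σ_{i=1}^{161} (n − i)/n = (0 + 1 + … + 160)/161 = 161(161 − 1)/(2·161) = (161 − 1)/2.
Hence E[X] = Σ_{i=1}^{161} (161 − i)/161 = 80 ≈ 80.0000.

E[X] = 80 = 80.0000.


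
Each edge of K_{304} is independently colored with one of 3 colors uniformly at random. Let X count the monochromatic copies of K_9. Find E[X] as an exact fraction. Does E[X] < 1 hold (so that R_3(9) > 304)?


E[X] = C(304, 9) · 3^{1 − 36} = 54222992899492560 · 3^{−35} = 54222992899492560/50031545098999707.
As a reduced fraction: E[X] = 18074330966497520/16677181699666569 ≈ 1.08378.
Is E[X] < 1? NO.
Since E[X] ≥ 1, the first-moment bound is inconclusive at n = 304; it does NOT by itself certify R_3(9) > 304.

E[X] = 18074330966497520/16677181699666569 ≈ 1.08378; E[X] ≥ 1; first-moment method inconclusive here.


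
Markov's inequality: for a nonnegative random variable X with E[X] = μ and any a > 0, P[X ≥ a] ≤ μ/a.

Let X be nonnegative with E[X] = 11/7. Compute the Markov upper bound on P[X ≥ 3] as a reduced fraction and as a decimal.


μ = E[X] = 11/7, a = 3.
Markov: P[X ≥ 3] ≤ μ/a = (11/7)/3 = 11/21.
Numerically: ≈ 0.52381.
(Since a = 3 > μ = 1.57143, the bound 11/21 is < 1 and informative.)

P[X ≥ 3] ≤ 11/21 ≈ 0.52381.


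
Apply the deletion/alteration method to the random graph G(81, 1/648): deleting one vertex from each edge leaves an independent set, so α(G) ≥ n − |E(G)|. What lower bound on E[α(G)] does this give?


E[|E(G)|] = C(81, 2)·p = 3240 · (1/648) = 5.
E[α(G)] ≥ n − E[|E(G)|] = 81 − 5 = 76.
Numerically: ≈ 76.000.
(This is only a lower bound; the true E[α(G)] may be larger.)

E[α(G)] ≥ 76 ≈ 76.000.


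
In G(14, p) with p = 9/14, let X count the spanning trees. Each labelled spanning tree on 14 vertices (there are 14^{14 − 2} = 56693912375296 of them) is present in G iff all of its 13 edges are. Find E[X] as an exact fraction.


K_14 has 14^{14 − 2} = 56693912375296 labelled spanning trees.
For each such spanning tree H, let X_H = 1 if all 13 edges of H are present in G. Then P[X_H = 1] = p^{13} = (9/14)^{13} = 2541865828329/793714773254144.
By linearity of expectation: E[X] = Σ_H E[X_H] = 56693912375296 · p^{13} = 56693912375296 · 2541865828329/793714773254144 = 2541865828329/14.
Numerically: E[X] ≈ 1.8156e+11.

E[X] = 56693912375296 · (9/14)^{13} = 2541865828329/14 ≈ 1.8156e+11.


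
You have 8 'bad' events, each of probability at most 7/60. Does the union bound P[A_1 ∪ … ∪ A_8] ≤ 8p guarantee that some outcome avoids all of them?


Union bound: P[∪_{i=1}^{8} A_i] ≤ Σ_i P[A_i] ≤ 8·p = 8·(7/60) = 14/15.
Numerically: 14/15 ≈ 0.933.
Is 14/15 < 1? YES.
Since P[∪ A_i] ≤ 14/15 < 1, the complement has P[∩ A_i^c] ≥ 1 − 14/15 = 1/15 > 0, so some outcome avoids every A_i.

8·p = 14/15 ≈ 0.933; existence CERTIFIED by the union bound.


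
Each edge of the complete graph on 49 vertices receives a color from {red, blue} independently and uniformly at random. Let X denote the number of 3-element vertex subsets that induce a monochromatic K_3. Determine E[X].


Let X = Σ_S X_S over the C(49, 3) = 18424 subsets S of size 3, where X_S = 1 if the K_3 on S is monochromatic.
For a fixed S, the K_3 on S has C(3, 2) = 3 edges. P[all 3 edges red] = (1/2)^3, and likewise for blue, so P[monochromatic] = 2·(1/2)^3 = 2^{1 − 3} = 1/4.
By linearity: E[X] = C(49, 3) · 2^{1 − 3} = 18424 · 1/4 = 4606.
Numerically: E[X] ≈ 4606.000.

E[X] = C(49,3)·2^(1−C(3,2)) = 4606 ≈ 4606.000.


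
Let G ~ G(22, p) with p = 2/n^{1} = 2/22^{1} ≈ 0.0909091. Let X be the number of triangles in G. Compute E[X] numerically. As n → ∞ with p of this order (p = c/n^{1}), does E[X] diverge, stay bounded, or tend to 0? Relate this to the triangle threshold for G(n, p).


Number of potential triangles: C(22, 3) = 1540.
Each occurs with probability p³ ≈ (0.0909091)³ ≈ 7.51314801e-04.
By linearity: E[X] = C(22, 3)·p³ ≈ 1540 · 7.51314801e-04 ≈ 1.157025.
Here α = 1, so p = 2/n is exactly at the triangle threshold p ~ 1/n. Asymptotically E[X] → c³/6 = 2³/6 = 4/3 ≈ 1.333333, a bounded constant. In this regime the triangle count is asymptotically Poisson(c³/6).

E[X] ≈ 1.157025; in regime p = Θ(1/n^{1}) E[X] stays bounded (at the triangle threshold p ~ 1/n).


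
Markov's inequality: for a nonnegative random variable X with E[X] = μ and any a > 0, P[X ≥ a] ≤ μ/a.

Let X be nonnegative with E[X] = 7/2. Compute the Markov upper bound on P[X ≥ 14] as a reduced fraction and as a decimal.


μ = E[X] = 7/2, a = 14.
Markov: P[X ≥ 14] ≤ μ/a = (7/2)/14 = 1/4.
Numerically: ≈ 0.250000.
(Since a = 14 > μ = 3.500000, the bound 1/4 is < 1 and informative.)

P[X ≥ 14] ≤ 1/4 ≈ 0.250000.


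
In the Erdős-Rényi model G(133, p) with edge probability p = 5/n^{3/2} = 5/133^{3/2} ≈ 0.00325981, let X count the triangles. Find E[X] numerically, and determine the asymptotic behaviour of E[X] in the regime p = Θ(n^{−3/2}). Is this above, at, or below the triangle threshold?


Number of potential triangles: C(133, 3) = 383306.
Each occurs with probability p³ ≈ (0.00325981)³ ≈ 3.46399797e-08.
By linearity: E[X] = C(133, 3)·p³ ≈ 383306 · 3.46399797e-08 ≈ 0.013278.
Since α = 3/2 > 1, p = c/n^{3/2} = o(1/n) is below the triangle threshold p ~ 1/n. Asymptotically E[X] ~ (c³/6)·n^{3(1−α)} = (5³/6)·n^{-1.5} → 0, so by Markov's inequality G has no triangles w.h.p.

E[X] ≈ 0.013278; in regime p = Θ(1/n^{3/2}) E[X] tends to 0 (below the triangle threshold p ~ 1/n).


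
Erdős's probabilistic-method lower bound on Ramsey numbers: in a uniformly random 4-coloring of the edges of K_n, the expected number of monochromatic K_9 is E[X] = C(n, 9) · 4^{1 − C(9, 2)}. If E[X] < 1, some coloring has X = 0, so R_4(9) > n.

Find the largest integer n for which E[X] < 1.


We need C(n, 9) · 4^{1 − 36} < 1, i.e. C(n, 9) < 4^{36 − 1} = 1180591620717411303424.
Check values of n near the boundary:
  n = 910: C(910, 9) = 1133378248346922788210; 1133378248346922788210 < 1180591620717411303424? YES
  n = 911: C(911, 9) = 1144686900492291197405; 1144686900492291197405 < 1180591620717411303424? YES
  n = 912: C(912, 9) = 1156095740032081475120; 1156095740032081475120 < 1180591620717411303424? YES
  n = 913: C(913, 9) = 1167605542753639808390; 1167605542753639808390 < 1180591620717411303424? YES
  n = 914: C(914, 9) = 1179217089587653905932; 1179217089587653905932 < 1180591620717411303424? YES
  n = 915: C(915, 9) = 1190931166636537885130; 1190931166636537885130 < 1180591620717411303424? NO
  n = 916: C(916, 9) = 1202748565202942340440; 1202748565202942340440 < 1180591620717411303424? NO
The largest n with C(n, 9) < 1180591620717411303424 is n = 914 (where E[X] = 294804272396913476483/295147905179352825856 ≈ 0.9988). Hence R_4(9) > 914, i.e. R_4(9) ≥ 915.

Largest n = 914; hence R_4(9) > 914.


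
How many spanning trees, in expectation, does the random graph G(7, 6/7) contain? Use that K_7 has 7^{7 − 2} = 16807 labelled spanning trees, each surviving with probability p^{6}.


K_7 has 7^{7 − 2} = 16807 labelled spanning trees.
For each such spanning tree H, let X_H = 1 if all 6 edges of H are present in G. Then P[X_H = 1] = p^{6} = (6/7)^{6} = 46656/117649.
By linearity: E[X] = Σ_H E[X_H] = 16807 · p^{6} = 16807 · 46656/117649 = 46656/7.
Numerically: E[X] ≈ 6665.1.

E[X] = 16807 · (6/7)^{6} = 46656/7 ≈ 6665.1.


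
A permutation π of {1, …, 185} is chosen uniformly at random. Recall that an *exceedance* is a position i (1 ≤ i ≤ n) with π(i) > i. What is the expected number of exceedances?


Write X = Σ_{i=1}^{185} X_i, where X_i = 1_{π(i) > i}.
For each fixed i, π(i) is uniform over {1, …, 185} (marginal of a uniform permutation), so P[π(i) > i] = (n − i)/n. Summing: Σ_{i=1}^{185} (n − i)/n = (0 + 1 + … + 184)/185 = 185(185 − 1)/(2·185) = (185 − 1)/2.
Hence E[X] = Σ_{i=1}^{185} (185 − i)/185 = 92 ≈ 92.000.

E[X] = 92 = 92.000.


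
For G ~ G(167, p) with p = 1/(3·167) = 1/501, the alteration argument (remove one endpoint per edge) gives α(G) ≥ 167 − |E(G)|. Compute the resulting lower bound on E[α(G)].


E[|E(G)|] = C(167, 2)·p = 13861 · (1/501) = 83/3.
E[α(G)] ≥ n − E[|E(G)|] = 167 − 83/3 = 418/3.
Numerically: ≈ 139.3333.
(This is only a lower bound; the true E[α(G)] may be larger.)

E[α(G)] ≥ 418/3 ≈ 139.3333.


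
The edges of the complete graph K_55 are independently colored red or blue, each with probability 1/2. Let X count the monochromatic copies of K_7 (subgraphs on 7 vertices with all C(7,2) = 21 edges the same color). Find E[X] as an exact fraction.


Let X = Σ_S X_S over the C(55, 7) = 202927725 subsets S of size 7, where X_S = 1 if the K_7 on S is monochromatic.
For a fixed S, the K_7 on S has C(7, 2) = 21 edges. P[all 21 edges red] = (1/2)^21, and likewise for blue, so P[monochromatic] = 2·(1/2)^21 = 2^{1 − 21} = 1/1048576.
Summing: E[X] = C(55, 7) · 2^{1 − 21} = 202927725 · 1/1048576 = 202927725/1048576.
Numerically: E[X] ≈ 193.526959.

E[X] = C(55,7)·2^(1−C(7,2)) = 202927725/1048576 ≈ 193.526959.


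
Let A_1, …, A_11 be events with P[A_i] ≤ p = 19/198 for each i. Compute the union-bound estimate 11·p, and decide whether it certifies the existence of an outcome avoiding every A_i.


Union bound: P[∪_{i=1}^{11} A_i] ≤ Σ_i P[A_i] ≤ 11·p = 11·(19/198) = 19/18.
Numerically: 19/18 ≈ 1.05556.
Is 19/18 < 1? NO.
Since the bound 19/18 is ≥ 1, the union bound is uninformative here; it does NOT by itself certify existence.

11·p = 19/18 ≈ 1.05556; existence NOT certified by the union bound.


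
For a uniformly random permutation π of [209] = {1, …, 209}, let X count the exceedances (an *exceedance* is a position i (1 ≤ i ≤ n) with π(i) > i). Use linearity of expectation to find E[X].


Write X = Σ_{i=1}^{209} X_i, where X_i = 1_{π(i) > i}.
For each fixed i, π(i) is uniform over {1, …, 209} (marginal of a uniform permutation), so P[π(i) > i] = (n − i)/n. Summing: Σ_{i=1}^{209} (n − i)/n = (0 + 1 + … + 208)/209 = 209(209 − 1)/(2·209) = (209 − 1)/2.
Hence E[X] = Σ_{i=1}^{209} (209 − i)/209 = 104 ≈ 104.000000.

E[X] = 104 = 104.000000.


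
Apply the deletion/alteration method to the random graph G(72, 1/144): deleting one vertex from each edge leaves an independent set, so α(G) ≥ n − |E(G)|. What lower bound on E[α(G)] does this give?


E[|E(G)|] = C(72, 2)·p = 2556 · (1/144) = 71/4.
E[α(G)] ≥ n − E[|E(G)|] = 72 − 71/4 = 217/4.
Numerically: ≈ 54.250000.
(This is only a lower bound; the true E[α(G)] may be larger.)

E[α(G)] ≥ 217/4 ≈ 54.250000.


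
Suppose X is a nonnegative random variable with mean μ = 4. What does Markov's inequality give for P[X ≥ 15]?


μ = E[X] = 4, a = 15.
Markov: P[X ≥ 15] ≤ μ/a = (4)/15 = 4/15.
Numerically: ≈ 0.2667.
(Since a = 15 > μ = 4.0000, the bound 4/15 is < 1 and informative.)

P[X ≥ 15] ≤ 4/15 ≈ 0.2667.


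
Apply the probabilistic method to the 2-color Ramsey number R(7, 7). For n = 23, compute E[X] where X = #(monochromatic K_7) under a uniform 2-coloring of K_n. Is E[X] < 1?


E[X] = C(23, 7) · 2^{1 − 21} = 245157 · 2^{−20} = 245157/1048576.
As a reduced fraction: E[X] = 245157/1048576 ≈ 0.233800.
Is E[X] < 1? YES.
Since E[X] < 1, there exists a 2-coloring of K_{23} with no monochromatic K_7; hence R(7, 7) > 23.

E[X] = 245157/1048576 ≈ 0.233800; E[X] < 1, so R(7, 7) > 23.


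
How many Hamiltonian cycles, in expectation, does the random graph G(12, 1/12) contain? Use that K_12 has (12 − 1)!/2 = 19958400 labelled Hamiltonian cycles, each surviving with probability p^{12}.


K_12 has (12 − 1)!/2 = 19958400 labelled Hamiltonian cycles.
For each such Hamiltonian cycle H, let X_H = 1 if all 12 edges of H are present in G. Then P[X_H = 1] = p^{12} = (1/12)^{12} = 1/8916100448256.
By linearity of expectation: E[X] = Σ_H E[X_H] = 19958400 · p^{12} = 19958400 · 1/8916100448256 = 1925/859963392.
Numerically: E[X] ≈ 2.238e-06.

E[X] = 19958400 · (1/12)^{12} = 1925/859963392 ≈ 2.238e-06.


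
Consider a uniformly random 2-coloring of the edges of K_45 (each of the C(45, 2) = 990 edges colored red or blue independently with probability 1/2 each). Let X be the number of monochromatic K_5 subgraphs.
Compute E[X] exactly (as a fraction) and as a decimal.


Let X = Σ_S X_S over the C(45, 5) = 1221759 subsets S of size 5, where X_S = 1 if the K_5 on S is monochromatic.
For a fixed S, the K_5 on S has C(5, 2) = 10 edges. P[all 10 edges red] = (1/2)^10, and likewise for blue, so P[monochromatic] = 2·(1/2)^10 = 2^{1 − 10} = 1/512.
By linearity: E[X] = C(45, 5) · 2^{1 − 10} = 1221759 · 1/512 = 1221759/512.
Numerically: E[X] ≈ 2386.248047.

E[X] = C(45,5)·2^(1−C(5,2)) = 1221759/512 ≈ 2386.248047.


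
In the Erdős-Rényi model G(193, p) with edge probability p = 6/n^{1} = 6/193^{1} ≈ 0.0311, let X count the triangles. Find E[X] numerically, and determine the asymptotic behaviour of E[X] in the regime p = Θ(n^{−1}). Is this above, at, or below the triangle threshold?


Number of potential triangles: C(193, 3) = 1179616.
Each occurs with probability p³ ≈ (0.0311)³ ≈ 3.00457e-05.
By linearity: E[X] = C(193, 3)·p³ ≈ 1179616 · 3.00457e-05 ≈ 35.442.
Here α = 1, so p = 6/n is exactly at the triangle threshold p ~ 1/n. Asymptotically E[X] → c³/6 = 6³/6 = 36 ≈ 36.000, a bounded constant. In this regime the triangle count is asymptotically Poisson(c³/6).

E[X] ≈ 35.442; in regime p = Θ(1/n^{1}) E[X] stays bounded (at the triangle threshold p ~ 1/n).


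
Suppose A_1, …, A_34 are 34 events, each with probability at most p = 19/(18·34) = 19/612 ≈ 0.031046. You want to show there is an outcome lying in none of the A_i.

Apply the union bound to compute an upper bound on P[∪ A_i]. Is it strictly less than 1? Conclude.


Union bound: P[∪_{i=1}^{34} A_i] ≤ Σ_i P[A_i] ≤ 34·p = 34·(19/612) = 19/18.
Numerically: 19/18 ≈ 1.055556.
Is 19/18 < 1? NO.
Since the bound 19/18 is ≥ 1, the union bound is uninformative here; it does NOT by itself certify existence.

34·p = 19/18 ≈ 1.055556; existence NOT certified by the union bound.


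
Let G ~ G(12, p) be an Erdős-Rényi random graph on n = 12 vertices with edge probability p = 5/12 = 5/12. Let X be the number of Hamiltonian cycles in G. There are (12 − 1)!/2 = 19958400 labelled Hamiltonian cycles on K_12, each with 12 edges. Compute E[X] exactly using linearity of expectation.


K_12 has (12 − 1)!/2 = 19958400 labelled Hamiltonian cycles.
For each such Hamiltonian cycle H, let X_H = 1 if all 12 edges of H are present in G. Then P[X_H = 1] = p^{12} = (5/12)^{12} = 244140625/8916100448256.
By linearity of expectation: E[X] = Σ_H E[X_H] = 19958400 · p^{12} = 19958400 · 244140625/8916100448256 = 469970703125/859963392.
Numerically: E[X] ≈ 546.5.

E[X] = 19958400 · (5/12)^{12} = 469970703125/859963392 ≈ 546.5.


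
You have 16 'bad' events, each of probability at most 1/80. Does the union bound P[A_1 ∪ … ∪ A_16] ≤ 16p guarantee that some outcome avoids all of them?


Union bound: P[∪_{i=1}^{16} A_i] ≤ Σ_i P[A_i] ≤ 16·p = 16·(1/80) = 1/5.
Numerically: 1/5 ≈ 0.20000.
Is 1/5 < 1? YES.
Since P[∪ A_i] ≤ 1/5 < 1, the complement has P[∩ A_i^c] ≥ 1 − 1/5 = 4/5 > 0, so some outcome avoids every A_i.

16·p = 1/5 ≈ 0.20000; existence CERTIFIED by the union bound.


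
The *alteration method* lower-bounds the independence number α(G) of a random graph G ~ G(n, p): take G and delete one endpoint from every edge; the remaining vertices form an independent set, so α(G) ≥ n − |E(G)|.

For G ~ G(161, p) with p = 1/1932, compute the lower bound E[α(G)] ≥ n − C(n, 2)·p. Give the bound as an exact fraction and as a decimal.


E[|E(G)|] = C(161, 2)·p = 12880 · (1/1932) = 20/3.
E[α(G)] ≥ n − E[|E(G)|] = 161 − 20/3 = 463/3.
Numerically: ≈ 154.333333.
(This is only a lower bound; the true E[α(G)] may be larger.)

E[α(G)] ≥ 463/3 ≈ 154.333333.


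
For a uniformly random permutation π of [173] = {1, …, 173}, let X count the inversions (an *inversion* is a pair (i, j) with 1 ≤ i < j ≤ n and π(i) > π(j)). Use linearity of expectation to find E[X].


Write X = Σ X_I over the C(173, 2) = 14878 pairs i < j, with X_I the indicator of one inversion.
There are 14878 indicators.
For each fixed pair i < j, the values π(i) and π(j) are two distinct elements of {1, …, 173} in uniformly random order; by symmetry P[π(i) > π(j)] = 1/2.
By linearity: E[X] = 14878 · (1/2) = C(173, 2) · (1/2) = 14878/2 = 7439 ≈ 7439.00000.

E[X] = 7439 = 7439.00000.


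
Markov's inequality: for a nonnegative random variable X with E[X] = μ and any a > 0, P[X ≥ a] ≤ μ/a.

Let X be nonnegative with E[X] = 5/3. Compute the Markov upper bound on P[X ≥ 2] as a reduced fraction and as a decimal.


μ = E[X] = 5/3, a = 2.
Markov: P[X ≥ 2] ≤ μ/a = (5/3)/2 = 5/6.
Numerically: ≈ 0.833.
(Since a = 2 > μ = 1.667, the bound 5/6 is < 1 and informative.)

P[X ≥ 2] ≤ 5/6 ≈ 0.833.


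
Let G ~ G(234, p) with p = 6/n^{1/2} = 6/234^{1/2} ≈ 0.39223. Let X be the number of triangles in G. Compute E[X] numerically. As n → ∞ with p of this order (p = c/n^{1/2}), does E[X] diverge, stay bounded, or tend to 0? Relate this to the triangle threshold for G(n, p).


Number of potential triangles: C(234, 3) = 2108184.
Each occurs with probability p³ ≈ (0.39223)³ ≈ 6.0343426e-02.
By linearity: E[X] = C(234, 3)·p³ ≈ 2108184 · 6.0343426e-02 ≈ 127215.04561.
Since α = 1/2 < 1, p = c/n^{1/2} ≫ 1/n is above the triangle threshold p ~ 1/n. Asymptotically E[X] ~ (c³/6)·n^{3(1−α)} = (6³/6)·n^{1.5} → ∞; triangles are abundant w.h.p.

E[X] ≈ 127215.04561; in regime p = Θ(1/n^{1/2}) E[X] diverges (above the triangle threshold p ~ 1/n).


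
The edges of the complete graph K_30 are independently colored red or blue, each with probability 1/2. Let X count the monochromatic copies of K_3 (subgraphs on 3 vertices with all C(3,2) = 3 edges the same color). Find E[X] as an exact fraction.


Let X = Σ_S X_S over the C(30, 3) = 4060 subsets S of size 3, where X_S = 1 if the K_3 on S is monochromatic.
For a fixed S, the K_3 on S has C(3, 2) = 3 edges. P[all 3 edges red] = (1/2)^3, and likewise for blue, so P[monochromatic] = 2·(1/2)^3 = 2^{1 − 3} = 1/4.
By linearity of expectation: E[X] = C(30, 3) · 2^{1 − 3} = 4060 · 1/4 = 1015.
Numerically: E[X] ≈ 1015.00000.

E[X] = C(30,3)·2^(1−C(3,2)) = 1015 ≈ 1015.00000.


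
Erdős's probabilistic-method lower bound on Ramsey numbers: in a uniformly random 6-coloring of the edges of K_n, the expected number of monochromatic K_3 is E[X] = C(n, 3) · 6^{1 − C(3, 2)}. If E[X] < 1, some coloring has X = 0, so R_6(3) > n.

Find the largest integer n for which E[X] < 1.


We need C(n, 3) · 6^{1 − 3} < 1, i.e. C(n, 3) < 6^{3 − 1} = 36.
Check values of n near the boundary:
  n = 3: C(3, 3) = 1; 1 < 36? YES
  n = 4: C(4, 3) = 4; 4 < 36? YES
  n = 5: C(5, 3) = 10; 10 < 36? YES
  n = 6: C(6, 3) = 20; 20 < 36? YES
  n = 7: C(7, 3) = 35; 35 < 36? YES
  n = 8: C(8, 3) = 56; 56 < 36? NO
  n = 9: C(9, 3) = 84; 84 < 36? NO
The largest n with C(n, 3) < 36 is n = 7 (where E[X] = 35/36 ≈ 0.972). Hence R_6(3) > 7, i.e. R_6(3) ≥ 8.

Largest n = 7; hence R_6(3) > 7.


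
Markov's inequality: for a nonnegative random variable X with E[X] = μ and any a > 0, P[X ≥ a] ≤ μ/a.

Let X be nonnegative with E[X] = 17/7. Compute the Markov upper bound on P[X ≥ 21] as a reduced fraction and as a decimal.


μ = E[X] = 17/7, a = 21.
Markov: P[X ≥ 21] ≤ μ/a = (17/7)/21 = 17/147.
Numerically: ≈ 0.11565.
(Since a = 21 > μ = 2.42857, the bound 17/147 is < 1 and informative.)

P[X ≥ 21] ≤ 17/147 ≈ 0.11565.


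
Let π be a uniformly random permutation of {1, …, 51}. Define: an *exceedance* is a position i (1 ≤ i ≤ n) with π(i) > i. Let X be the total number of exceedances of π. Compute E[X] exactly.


Write X = Σ_{i=1}^{51} X_i, where X_i = 1_{π(i) > i}.
For each fixed i, π(i) is uniform over {1, …, 51} (marginal of a uniform permutation), so P[π(i) > i] = (n − i)/n. Summing: Σ_{i=1}^{51} (n − i)/n = (0 + 1 + … + 50)/51 = 51(51 − 1)/(2·51) = (51 − 1)/2.
Hence E[X] = Σ_{i=1}^{51} (51 − i)/51 = 25 ≈ 25.00000.

E[X] = 25 = 25.00000.


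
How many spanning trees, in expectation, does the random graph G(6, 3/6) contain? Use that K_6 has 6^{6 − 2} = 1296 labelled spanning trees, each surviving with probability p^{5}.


K_6 has 6^{6 − 2} = 1296 labelled spanning trees.
For each such spanning tree H, let X_H = 1 if all 5 edges of H are present in G. Then P[X_H = 1] = p^{5} = (1/2)^{5} = 1/32.
By linearity: E[X] = Σ_H E[X_H] = 1296 · p^{5} = 1296 · 1/32 = 81/2.
Numerically: E[X] ≈ 40.5.

E[X] = 1296 · (1/2)^{5} = 81/2 ≈ 40.5.


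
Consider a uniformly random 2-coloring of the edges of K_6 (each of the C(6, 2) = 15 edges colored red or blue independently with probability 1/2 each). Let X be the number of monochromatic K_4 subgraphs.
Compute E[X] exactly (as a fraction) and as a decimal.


Let X = Σ_S X_S over the C(6, 4) = 15 subsets S of size 4, where X_S = 1 if the K_4 on S is monochromatic.
For a fixed S, the K_4 on S has C(4, 2) = 6 edges. P[all 6 edges red] = (1/2)^6, and likewise for blue, so P[monochromatic] = 2·(1/2)^6 = 2^{1 − 6} = 1/32.
By linearity: E[X] = C(6, 4) · 2^{1 − 6} = 15 · 1/32 = 15/32.
Numerically: E[X] ≈ 0.4688.

E[X] = C(6,4)·2^(1−C(4,2)) = 15/32 ≈ 0.4688.


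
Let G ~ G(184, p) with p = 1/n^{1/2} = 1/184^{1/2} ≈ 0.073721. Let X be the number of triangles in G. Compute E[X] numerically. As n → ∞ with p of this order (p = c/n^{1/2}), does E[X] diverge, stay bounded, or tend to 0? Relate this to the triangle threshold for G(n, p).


Number of potential triangles: C(184, 3) = 1021384.
Each occurs with probability p³ ≈ (0.073721)³ ≈ 4.00657490e-04.
By linearity: E[X] = C(184, 3)·p³ ≈ 1021384 · 4.00657490e-04 ≈ 409.225149.
Since α = 1/2 < 1, p = c/n^{1/2} ≫ 1/n is above the triangle threshold p ~ 1/n. Asymptotically E[X] ~ (c³/6)·n^{3(1−α)} = (1³/6)·n^{1.5} → ∞; triangles are abundant w.h.p.

E[X] ≈ 409.225149; in regime p = Θ(1/n^{1/2}) E[X] diverges (above the triangle threshold p ~ 1/n).


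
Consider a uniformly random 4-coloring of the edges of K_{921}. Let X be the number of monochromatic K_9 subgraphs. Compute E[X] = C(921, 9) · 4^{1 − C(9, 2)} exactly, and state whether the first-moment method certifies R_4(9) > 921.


E[X] = C(921, 9) · 4^{1 − 36} = 1263413444025789313455 · 4^{−35} = 1263413444025789313455/1180591620717411303424.
As a reduced fraction: E[X] = 1263413444025789313455/1180591620717411303424 ≈ 1.070.
Is E[X] < 1? NO.
Since E[X] ≥ 1, the first-moment bound is inconclusive at n = 921; it does NOT by itself certify R_4(9) > 921.

E[X] = 1263413444025789313455/1180591620717411303424 ≈ 1.070; E[X] ≥ 1; first-moment method inconclusive here.


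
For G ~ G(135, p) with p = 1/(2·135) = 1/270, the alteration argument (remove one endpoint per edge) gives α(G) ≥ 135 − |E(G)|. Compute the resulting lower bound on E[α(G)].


E[|E(G)|] = C(135, 2)·p = 9045 · (1/270) = 67/2.
E[α(G)] ≥ n − E[|E(G)|] = 135 − 67/2 = 203/2.
Numerically: ≈ 101.5000.
(This is only a lower bound; the true E[α(G)] may be larger.)

E[α(G)] ≥ 203/2 ≈ 101.5000.


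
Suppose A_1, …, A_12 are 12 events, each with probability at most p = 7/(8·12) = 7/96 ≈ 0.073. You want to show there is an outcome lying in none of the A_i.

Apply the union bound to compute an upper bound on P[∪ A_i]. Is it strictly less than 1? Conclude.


Union bound: P[∪_{i=1}^{12} A_i] ≤ Σ_i P[A_i] ≤ 12·p = 12·(7/96) = 7/8.
Numerically: 7/8 ≈ 0.875.
Is 7/8 < 1? YES.
Since P[∪ A_i] ≤ 7/8 < 1, the complement has P[∩ A_i^c] ≥ 1 − 7/8 = 1/8 > 0, so some outcome avoids every A_i.

12·p = 7/8 ≈ 0.875; existence CERTIFIED by the union bound.


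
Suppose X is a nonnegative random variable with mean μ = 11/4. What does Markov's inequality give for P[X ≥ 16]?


μ = E[X] = 11/4, a = 16.
Markov: P[X ≥ 16] ≤ μ/a = (11/4)/16 = 11/64.
Numerically: ≈ 0.1719.
(Since a = 16 > μ = 2.7500, the bound 11/64 is < 1 and informative.)

P[X ≥ 16] ≤ 11/64 ≈ 0.1719.


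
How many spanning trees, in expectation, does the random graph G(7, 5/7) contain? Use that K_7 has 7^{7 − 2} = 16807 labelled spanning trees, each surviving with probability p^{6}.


K_7 has 7^{7 − 2} = 16807 labelled spanning trees.
For each such spanning tree H, let X_H = 1 if all 6 edges of H are present in G. Then P[X_H = 1] = p^{6} = (5/7)^{6} = 15625/117649.
Summing the indicators: E[X] = Σ_H E[X_H] = 16807 · p^{6} = 16807 · 15625/117649 = 15625/7.
Numerically: E[X] ≈ 2232.

E[X] = 16807 · (5/7)^{6} = 15625/7 ≈ 2232.


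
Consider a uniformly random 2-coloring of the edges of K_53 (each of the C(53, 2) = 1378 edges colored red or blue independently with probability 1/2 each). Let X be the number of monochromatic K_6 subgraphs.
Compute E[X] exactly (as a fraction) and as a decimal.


Let X = Σ_S X_S over the C(53, 6) = 22957480 subsets S of size 6, where X_S = 1 if the K_6 on S is monochromatic.
For a fixed S, the K_6 on S has C(6, 2) = 15 edges. P[all 15 edges red] = (1/2)^15, and likewise for blue, so P[monochromatic] = 2·(1/2)^15 = 2^{1 − 15} = 1/16384.
By linearity: E[X] = C(53, 6) · 2^{1 − 15} = 22957480 · 1/16384 = 2869685/2048.
Numerically: E[X] ≈ 1401.213379.

E[X] = C(53,6)·2^(1−C(6,2)) = 2869685/2048 ≈ 1401.213379.


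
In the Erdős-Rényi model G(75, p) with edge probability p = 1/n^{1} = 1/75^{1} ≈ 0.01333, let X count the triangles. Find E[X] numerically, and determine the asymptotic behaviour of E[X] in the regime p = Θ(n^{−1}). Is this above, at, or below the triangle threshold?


Number of potential triangles: C(75, 3) = 67525.
Each occurs with probability p³ ≈ (0.01333)³ ≈ 2.370370e-06.
By linearity: E[X] = C(75, 3)·p³ ≈ 67525 · 2.370370e-06 ≈ 0.1601.
Here α = 1, so p = 1/n is exactly at the triangle threshold p ~ 1/n. Asymptotically E[X] → c³/6 = 1³/6 = 1/6 ≈ 0.1667, a bounded constant. In this regime the triangle count is asymptotically Poisson(c³/6).

E[X] ≈ 0.1601; in regime p = Θ(1/n^{1}) E[X] stays bounded (at the triangle threshold p ~ 1/n).


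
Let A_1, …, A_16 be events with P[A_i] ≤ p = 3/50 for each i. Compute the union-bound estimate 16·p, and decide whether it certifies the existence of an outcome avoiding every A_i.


Union bound: P[∪_{i=1}^{16} A_i] ≤ Σ_i P[A_i] ≤ 16·p = 16·(3/50) = 24/25.
Numerically: 24/25 ≈ 0.9600000.
Is 24/25 < 1? YES.
Since P[∪ A_i] ≤ 24/25 < 1, the complement has P[∩ A_i^c] ≥ 1 − 24/25 = 1/25 > 0, so some outcome avoids every A_i.

16·p = 24/25 ≈ 0.9600000; existence CERTIFIED by the union bound.


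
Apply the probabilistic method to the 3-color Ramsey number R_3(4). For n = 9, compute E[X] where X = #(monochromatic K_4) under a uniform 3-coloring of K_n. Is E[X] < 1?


E[X] = C(9, 4) · 3^{1 − 6} = 126 · 3^{−5} = 126/243.
As a reduced fraction: E[X] = 14/27 ≈ 0.51852.
Is E[X] < 1? YES.
Since E[X] < 1, there exists a 3-coloring of K_{9} with no monochromatic K_4; hence R_3(4) > 9.

E[X] = 14/27 ≈ 0.51852; E[X] < 1, so R_3(4) > 9.


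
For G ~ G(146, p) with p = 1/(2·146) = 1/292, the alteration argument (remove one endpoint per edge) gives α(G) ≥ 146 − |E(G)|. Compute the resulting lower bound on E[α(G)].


E[|E(G)|] = C(146, 2)·p = 10585 · (1/292) = 145/4.
E[α(G)] ≥ n − E[|E(G)|] = 146 − 145/4 = 439/4.
Numerically: ≈ 109.7500.
(This is only a lower bound; the true E[α(G)] may be larger.)

E[α(G)] ≥ 439/4 ≈ 109.7500.


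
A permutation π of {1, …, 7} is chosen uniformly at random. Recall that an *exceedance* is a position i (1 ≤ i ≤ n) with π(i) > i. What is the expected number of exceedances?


Write X = Σ_{i=1}^{7} X_i, where X_i = 1_{π(i) > i}.
For each fixed i, π(i) is uniform over {1, …, 7} (marginal of a uniform permutation), so P[π(i) > i] = (n − i)/n. Summing: Σ_{i=1}^{7} (n − i)/n = (0 + 1 + … + 6)/7 = 7(7 − 1)/(2·7) = (7 − 1)/2.
Hence E[X] = Σ_{i=1}^{7} (7 − i)/7 = 3 ≈ 3.00000.

E[X] = 3 = 3.00000.
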